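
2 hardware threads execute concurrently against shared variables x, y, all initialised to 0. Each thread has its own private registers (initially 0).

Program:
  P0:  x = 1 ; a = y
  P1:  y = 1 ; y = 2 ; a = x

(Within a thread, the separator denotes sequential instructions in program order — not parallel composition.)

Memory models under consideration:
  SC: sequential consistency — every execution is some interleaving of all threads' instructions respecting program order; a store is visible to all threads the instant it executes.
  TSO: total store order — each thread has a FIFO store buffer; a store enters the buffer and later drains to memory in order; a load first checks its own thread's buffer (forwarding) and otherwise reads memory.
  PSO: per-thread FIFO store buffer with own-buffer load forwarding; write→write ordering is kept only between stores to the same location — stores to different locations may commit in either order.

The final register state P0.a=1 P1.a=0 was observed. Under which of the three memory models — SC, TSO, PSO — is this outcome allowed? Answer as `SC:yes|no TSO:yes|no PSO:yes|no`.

SC:no TSO:yes PSO:yes

outcome vector order: (P0.a,P1.a)
under SC → 01 11 20 21
under TSO → 00 01 10 11 20 21
under PSO → 00 01 10 11 20 21
target 10 ∈ {TSO,PSO}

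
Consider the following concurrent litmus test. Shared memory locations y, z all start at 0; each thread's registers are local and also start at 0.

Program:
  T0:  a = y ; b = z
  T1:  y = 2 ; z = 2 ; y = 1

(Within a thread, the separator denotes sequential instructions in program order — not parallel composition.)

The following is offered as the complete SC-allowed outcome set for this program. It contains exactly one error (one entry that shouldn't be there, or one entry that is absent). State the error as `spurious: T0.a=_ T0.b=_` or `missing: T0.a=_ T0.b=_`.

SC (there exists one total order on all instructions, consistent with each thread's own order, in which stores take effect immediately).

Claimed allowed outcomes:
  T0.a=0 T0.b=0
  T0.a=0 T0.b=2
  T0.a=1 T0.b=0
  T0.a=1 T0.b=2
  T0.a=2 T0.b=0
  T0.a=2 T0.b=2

spurious: T0.a=1 T0.b=0

outcome vector order: (T0.a,T0.b)
SC: 5 outcomes — {0/0, 0/2, 1/2, 2/0, 2/2}
claimed∖SC = {1/0}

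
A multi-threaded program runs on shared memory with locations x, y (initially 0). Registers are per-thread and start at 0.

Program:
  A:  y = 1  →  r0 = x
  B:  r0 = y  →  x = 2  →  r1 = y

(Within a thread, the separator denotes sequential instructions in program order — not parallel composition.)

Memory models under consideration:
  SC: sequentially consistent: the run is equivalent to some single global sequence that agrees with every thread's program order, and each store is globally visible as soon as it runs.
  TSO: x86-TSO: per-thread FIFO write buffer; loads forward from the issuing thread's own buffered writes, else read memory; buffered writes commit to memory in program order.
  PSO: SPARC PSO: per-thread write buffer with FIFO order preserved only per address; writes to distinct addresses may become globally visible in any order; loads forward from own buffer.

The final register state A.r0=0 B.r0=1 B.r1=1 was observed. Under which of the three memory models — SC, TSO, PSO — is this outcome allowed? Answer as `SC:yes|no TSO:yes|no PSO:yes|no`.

SC:yes TSO:yes PSO:yes

outcome vector order: (A.r0,B.r0,B.r1)
under SC → (0,0,1) (0,1,1) (2,0,0) (2,0,1) (2,1,1)
under TSO → (0,0,0) (0,0,1) (0,1,1) (2,0,0) (2,0,1) (2,1,1)
under PSO → (0,0,0) (0,0,1) (0,1,1) (2,0,0) (2,0,1) (2,1,1)
target (0,1,1) ∈ {SC,TSO,PSO}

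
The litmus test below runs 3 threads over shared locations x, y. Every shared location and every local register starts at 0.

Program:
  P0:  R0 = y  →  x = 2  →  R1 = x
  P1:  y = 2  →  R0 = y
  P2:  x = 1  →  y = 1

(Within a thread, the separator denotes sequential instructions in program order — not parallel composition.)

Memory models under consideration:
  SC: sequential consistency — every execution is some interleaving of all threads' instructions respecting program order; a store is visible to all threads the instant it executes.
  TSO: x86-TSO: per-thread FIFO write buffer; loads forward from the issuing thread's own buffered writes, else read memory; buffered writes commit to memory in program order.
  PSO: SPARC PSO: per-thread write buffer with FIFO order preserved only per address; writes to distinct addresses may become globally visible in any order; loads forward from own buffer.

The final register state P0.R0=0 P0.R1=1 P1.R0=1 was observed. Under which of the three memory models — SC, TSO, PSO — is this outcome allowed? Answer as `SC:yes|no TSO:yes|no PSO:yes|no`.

outcome vector order: (P0.R0,P0.R1,P1.R0)
SC (10): <0 1 1>; <0 1 2>; <0 2 1>; <0 2 2>; <1 2 1>; <1 2 2>; <2 1 1>; <2 1 2>; <2 2 1>; <2 2 2>
TSO (10): <0 1 1>; <0 1 2>; <0 2 1>; <0 2 2>; <1 2 1>; <1 2 2>; <2 1 1>; <2 1 2>; <2 2 1>; <2 2 2>
PSO (12): <0 1 1>; <0 1 2>; <0 2 1>; <0 2 2>; <1 1 1>; <1 1 2>; <1 2 1>; <1 2 2>; <2 1 1>; <2 1 2>; <2 2 1>; <2 2 2>
target <0 1 1> ∈ {SC,TSO,PSO}

SC:yes TSO:yes PSO:yes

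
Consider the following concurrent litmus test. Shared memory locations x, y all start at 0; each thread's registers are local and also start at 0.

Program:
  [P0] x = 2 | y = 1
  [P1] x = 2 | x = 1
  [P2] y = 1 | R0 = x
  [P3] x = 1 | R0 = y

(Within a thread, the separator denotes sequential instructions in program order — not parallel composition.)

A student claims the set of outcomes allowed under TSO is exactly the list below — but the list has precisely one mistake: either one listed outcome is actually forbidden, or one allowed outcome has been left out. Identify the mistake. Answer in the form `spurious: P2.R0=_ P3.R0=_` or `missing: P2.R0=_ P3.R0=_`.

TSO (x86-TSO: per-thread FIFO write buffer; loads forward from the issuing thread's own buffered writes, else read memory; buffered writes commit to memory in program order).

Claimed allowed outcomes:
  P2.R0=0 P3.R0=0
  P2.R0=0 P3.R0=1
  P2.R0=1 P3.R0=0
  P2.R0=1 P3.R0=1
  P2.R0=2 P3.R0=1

outcome vector order: (P2.R0,P3.R0)
TSO (6): <0 0>; <0 1>; <1 0>; <1 1>; <2 0>; <2 1>
TSO∖claimed = {<2 0>}

missing: P2.R0=2 P3.R0=0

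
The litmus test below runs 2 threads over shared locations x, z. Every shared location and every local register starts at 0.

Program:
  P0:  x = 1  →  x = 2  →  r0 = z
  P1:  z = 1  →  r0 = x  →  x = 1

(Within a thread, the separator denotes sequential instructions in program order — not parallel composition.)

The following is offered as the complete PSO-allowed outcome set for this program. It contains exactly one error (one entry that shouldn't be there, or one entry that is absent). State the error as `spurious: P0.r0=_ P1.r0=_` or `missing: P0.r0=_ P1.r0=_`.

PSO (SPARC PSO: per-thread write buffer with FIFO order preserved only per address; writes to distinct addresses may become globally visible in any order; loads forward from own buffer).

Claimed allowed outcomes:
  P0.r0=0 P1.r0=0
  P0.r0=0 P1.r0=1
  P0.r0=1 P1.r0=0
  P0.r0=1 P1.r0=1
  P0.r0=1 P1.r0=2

outcome vector order: (P0.r0,P1.r0)
PSO (6): 0/0; 0/1; 0/2; 1/0; 1/1; 1/2
PSO∖claimed = {0/2}

missing: P0.r0=0 P1.r0=2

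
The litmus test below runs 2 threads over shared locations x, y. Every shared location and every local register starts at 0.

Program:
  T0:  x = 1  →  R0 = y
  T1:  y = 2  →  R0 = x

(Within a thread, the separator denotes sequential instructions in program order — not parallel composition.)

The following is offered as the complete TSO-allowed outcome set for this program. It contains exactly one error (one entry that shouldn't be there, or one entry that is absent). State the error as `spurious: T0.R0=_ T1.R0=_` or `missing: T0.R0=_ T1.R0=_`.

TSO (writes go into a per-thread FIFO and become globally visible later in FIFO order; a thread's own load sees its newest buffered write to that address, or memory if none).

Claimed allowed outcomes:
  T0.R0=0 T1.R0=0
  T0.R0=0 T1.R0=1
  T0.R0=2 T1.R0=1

missing: T0.R0=2 T1.R0=0

outcome vector order: (T0.R0,T1.R0)
TSO: 4 outcomes — {0/0 0/1 2/0 2/1}
TSO∖claimed = {2/0}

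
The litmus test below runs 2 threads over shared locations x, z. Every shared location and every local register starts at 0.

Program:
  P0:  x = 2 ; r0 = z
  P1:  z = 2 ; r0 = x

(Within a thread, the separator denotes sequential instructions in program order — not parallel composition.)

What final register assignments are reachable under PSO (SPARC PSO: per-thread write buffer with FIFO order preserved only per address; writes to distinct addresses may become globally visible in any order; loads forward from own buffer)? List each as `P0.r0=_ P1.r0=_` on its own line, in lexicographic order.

P0.r0=0 P1.r0=0
P0.r0=0 P1.r0=2
P0.r0=2 P1.r0=0
P0.r0=2 P1.r0=2

outcome vector order: (P0.r0,P1.r0)
|PSO outcomes| = 4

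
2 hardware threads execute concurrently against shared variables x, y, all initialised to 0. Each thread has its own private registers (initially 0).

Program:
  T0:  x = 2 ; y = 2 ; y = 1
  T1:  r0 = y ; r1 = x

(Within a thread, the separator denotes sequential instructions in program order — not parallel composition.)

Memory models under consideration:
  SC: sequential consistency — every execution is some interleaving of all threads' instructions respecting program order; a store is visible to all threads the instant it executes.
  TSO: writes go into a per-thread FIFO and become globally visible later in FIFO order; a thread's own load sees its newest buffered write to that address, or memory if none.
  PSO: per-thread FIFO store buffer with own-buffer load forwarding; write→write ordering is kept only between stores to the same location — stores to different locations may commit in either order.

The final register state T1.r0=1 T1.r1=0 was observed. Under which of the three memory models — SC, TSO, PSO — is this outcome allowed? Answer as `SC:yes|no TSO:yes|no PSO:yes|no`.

SC:no TSO:no PSO:yes

outcome vector order: (T1.r0,T1.r1)
SC (4): 00, 02, 12, 22
TSO (4): 00, 02, 12, 22
PSO (6): 00, 02, 10, 12, 20, 22
target 10 ∈ {PSO}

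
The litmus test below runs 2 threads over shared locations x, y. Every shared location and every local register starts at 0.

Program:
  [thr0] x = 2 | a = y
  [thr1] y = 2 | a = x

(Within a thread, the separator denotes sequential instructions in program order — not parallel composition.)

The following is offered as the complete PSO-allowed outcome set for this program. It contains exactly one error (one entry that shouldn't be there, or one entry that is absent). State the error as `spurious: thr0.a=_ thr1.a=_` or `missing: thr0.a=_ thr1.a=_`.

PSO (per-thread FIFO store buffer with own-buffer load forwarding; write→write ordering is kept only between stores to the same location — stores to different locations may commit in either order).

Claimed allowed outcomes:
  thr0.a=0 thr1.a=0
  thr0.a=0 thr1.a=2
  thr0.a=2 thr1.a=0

outcome vector order: (thr0.a,thr1.a)
[PSO] allowed = {00; 02; 20; 22}
PSO∖claimed = {22}

missing: thr0.a=2 thr1.a=2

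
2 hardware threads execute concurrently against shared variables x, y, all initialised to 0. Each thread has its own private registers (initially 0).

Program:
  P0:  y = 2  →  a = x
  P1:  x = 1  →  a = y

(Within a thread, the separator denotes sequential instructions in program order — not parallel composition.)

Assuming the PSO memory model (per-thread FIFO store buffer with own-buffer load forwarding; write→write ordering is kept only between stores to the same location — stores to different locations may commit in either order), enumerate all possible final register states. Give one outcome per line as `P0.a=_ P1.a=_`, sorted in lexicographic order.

outcome vector order: (P0.a,P1.a)
|PSO outcomes| = 4

P0.a=0 P1.a=0
P0.a=0 P1.a=2
P0.a=1 P1.a=0
P0.a=1 P1.a=2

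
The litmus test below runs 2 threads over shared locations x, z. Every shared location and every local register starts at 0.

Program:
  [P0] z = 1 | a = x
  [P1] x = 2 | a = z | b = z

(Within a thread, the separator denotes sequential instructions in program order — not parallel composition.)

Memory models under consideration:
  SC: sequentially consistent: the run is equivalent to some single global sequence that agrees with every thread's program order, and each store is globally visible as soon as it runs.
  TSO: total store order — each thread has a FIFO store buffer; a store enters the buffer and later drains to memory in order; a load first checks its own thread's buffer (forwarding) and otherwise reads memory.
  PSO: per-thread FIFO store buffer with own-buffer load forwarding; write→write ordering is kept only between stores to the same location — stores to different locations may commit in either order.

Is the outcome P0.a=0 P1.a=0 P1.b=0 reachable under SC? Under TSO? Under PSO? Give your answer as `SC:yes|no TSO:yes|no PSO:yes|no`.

outcome vector order: (P0.a,P1.a,P1.b)
under SC → <0 1 1>, <2 0 0>, <2 0 1>, <2 1 1>
under TSO → <0 0 0>, <0 0 1>, <0 1 1>, <2 0 0>, <2 0 1>, <2 1 1>
under PSO → <0 0 0>, <0 0 1>, <0 1 1>, <2 0 0>, <2 0 1>, <2 1 1>
target <0 0 0> ∈ {TSO,PSO}

SC:no TSO:yes PSO:yes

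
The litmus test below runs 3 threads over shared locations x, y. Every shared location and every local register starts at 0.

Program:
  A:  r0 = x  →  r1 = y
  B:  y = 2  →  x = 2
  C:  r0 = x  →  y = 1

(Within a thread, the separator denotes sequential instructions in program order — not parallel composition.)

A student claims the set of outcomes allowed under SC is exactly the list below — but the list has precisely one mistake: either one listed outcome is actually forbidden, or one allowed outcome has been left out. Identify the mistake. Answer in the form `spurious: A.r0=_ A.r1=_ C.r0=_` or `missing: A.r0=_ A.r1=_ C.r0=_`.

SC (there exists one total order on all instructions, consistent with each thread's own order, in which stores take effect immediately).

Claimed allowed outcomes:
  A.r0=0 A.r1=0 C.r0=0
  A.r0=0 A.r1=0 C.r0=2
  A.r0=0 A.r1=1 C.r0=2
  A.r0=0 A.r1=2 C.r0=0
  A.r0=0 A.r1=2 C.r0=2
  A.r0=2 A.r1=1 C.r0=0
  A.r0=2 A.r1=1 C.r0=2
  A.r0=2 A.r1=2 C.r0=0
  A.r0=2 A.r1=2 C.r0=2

missing: A.r0=0 A.r1=1 C.r0=0

outcome vector order: (A.r0,A.r1,C.r0)
SC (10): (0,0,0), (0,0,2), (0,1,0), (0,1,2), (0,2,0), (0,2,2), (2,1,0), (2,1,2), (2,2,0), (2,2,2)
SC∖claimed = {(0,1,0)}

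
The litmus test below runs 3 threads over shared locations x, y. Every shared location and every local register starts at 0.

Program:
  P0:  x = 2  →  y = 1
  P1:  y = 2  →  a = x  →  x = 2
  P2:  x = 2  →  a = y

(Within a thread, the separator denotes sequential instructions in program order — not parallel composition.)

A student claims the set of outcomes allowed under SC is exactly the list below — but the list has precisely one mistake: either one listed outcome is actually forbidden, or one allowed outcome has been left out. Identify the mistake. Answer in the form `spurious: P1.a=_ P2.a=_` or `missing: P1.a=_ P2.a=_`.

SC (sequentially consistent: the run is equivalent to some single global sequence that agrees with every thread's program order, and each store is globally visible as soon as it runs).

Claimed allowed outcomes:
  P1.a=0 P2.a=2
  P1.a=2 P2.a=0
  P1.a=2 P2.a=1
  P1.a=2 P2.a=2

outcome vector order: (P1.a,P2.a)
SC: 5 outcomes — {<0 1>; <0 2>; <2 0>; <2 1>; <2 2>}
SC∖claimed = {<0 1>}

missing: P1.a=0 P2.a=1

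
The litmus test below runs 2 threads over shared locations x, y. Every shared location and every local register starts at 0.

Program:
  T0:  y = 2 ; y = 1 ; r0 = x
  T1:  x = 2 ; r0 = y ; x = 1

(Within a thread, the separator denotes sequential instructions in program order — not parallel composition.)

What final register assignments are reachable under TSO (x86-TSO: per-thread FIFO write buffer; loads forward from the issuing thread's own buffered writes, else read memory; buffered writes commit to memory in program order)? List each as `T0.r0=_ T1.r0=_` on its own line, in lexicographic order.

T0.r0=0 T1.r0=0
T0.r0=0 T1.r0=1
T0.r0=0 T1.r0=2
T0.r0=1 T1.r0=0
T0.r0=1 T1.r0=1
T0.r0=1 T1.r0=2
T0.r0=2 T1.r0=0
T0.r0=2 T1.r0=1
T0.r0=2 T1.r0=2

outcome vector order: (T0.r0,T1.r0)
|TSO outcomes| = 9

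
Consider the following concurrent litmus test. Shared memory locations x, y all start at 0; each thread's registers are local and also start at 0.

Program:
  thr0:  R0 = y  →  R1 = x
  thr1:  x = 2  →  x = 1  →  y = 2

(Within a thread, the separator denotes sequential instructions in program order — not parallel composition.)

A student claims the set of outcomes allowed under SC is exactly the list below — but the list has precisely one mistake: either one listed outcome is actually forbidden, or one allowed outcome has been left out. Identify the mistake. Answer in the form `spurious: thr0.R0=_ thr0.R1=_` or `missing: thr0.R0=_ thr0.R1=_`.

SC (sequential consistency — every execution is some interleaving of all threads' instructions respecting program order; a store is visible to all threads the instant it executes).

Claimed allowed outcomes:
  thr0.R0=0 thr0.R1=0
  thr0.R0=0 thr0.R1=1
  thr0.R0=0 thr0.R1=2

outcome vector order: (thr0.R0,thr0.R1)
SC: 4 outcomes — {00; 01; 02; 21}
SC∖claimed = {21}

missing: thr0.R0=2 thr0.R1=1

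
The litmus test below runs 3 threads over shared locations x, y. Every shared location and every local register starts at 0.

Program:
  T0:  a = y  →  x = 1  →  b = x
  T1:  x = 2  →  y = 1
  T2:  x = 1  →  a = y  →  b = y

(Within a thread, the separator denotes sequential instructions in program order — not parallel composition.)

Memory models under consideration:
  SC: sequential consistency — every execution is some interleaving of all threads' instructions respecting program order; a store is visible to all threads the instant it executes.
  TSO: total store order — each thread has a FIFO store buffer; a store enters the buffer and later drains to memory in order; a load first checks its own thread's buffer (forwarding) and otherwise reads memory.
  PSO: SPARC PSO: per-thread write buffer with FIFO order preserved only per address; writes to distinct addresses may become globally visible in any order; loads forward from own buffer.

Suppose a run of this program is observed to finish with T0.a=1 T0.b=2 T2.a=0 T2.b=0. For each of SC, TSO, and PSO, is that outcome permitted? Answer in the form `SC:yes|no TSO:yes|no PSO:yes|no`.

outcome vector order: (T0.a,T0.b,T2.a,T2.b)
[SC] allowed = {(0,1,0,0); (0,1,0,1); (0,1,1,1); (0,2,0,0); (0,2,0,1); (0,2,1,1); (1,1,0,0); (1,1,0,1); (1,1,1,1)}
[TSO] allowed = {(0,1,0,0); (0,1,0,1); (0,1,1,1); (0,2,0,0); (0,2,0,1); (0,2,1,1); (1,1,0,0); (1,1,0,1); (1,1,1,1)}
[PSO] allowed = {(0,1,0,0); (0,1,0,1); (0,1,1,1); (0,2,0,0); (0,2,0,1); (0,2,1,1); (1,1,0,0); (1,1,0,1); (1,1,1,1); (1,2,0,0); (1,2,0,1); (1,2,1,1)}
target (1,2,0,0) ∈ {PSO}

SC:no TSO:no PSO:yes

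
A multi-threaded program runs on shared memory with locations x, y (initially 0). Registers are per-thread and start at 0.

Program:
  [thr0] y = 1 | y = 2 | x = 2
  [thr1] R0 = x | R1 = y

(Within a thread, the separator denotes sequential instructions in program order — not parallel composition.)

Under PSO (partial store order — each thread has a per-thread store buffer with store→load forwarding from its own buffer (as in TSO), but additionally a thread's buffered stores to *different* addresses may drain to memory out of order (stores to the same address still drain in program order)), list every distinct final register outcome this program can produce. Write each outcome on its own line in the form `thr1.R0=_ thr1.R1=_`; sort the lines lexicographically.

outcome vector order: (thr1.R0,thr1.R1)
|PSO outcomes| = 6

thr1.R0=0 thr1.R1=0
thr1.R0=0 thr1.R1=1
thr1.R0=0 thr1.R1=2
thr1.R0=2 thr1.R1=0
thr1.R0=2 thr1.R1=1
thr1.R0=2 thr1.R1=2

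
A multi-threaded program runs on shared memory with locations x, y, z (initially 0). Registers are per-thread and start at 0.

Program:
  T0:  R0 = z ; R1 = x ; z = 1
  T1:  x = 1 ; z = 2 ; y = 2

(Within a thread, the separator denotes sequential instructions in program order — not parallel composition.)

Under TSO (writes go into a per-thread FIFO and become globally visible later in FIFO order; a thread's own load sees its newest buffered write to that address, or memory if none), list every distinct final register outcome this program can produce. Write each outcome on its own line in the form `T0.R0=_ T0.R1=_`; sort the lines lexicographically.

T0.R0=0 T0.R1=0
T0.R0=0 T0.R1=1
T0.R0=2 T0.R1=1

outcome vector order: (T0.R0,T0.R1)
|TSO outcomes| = 3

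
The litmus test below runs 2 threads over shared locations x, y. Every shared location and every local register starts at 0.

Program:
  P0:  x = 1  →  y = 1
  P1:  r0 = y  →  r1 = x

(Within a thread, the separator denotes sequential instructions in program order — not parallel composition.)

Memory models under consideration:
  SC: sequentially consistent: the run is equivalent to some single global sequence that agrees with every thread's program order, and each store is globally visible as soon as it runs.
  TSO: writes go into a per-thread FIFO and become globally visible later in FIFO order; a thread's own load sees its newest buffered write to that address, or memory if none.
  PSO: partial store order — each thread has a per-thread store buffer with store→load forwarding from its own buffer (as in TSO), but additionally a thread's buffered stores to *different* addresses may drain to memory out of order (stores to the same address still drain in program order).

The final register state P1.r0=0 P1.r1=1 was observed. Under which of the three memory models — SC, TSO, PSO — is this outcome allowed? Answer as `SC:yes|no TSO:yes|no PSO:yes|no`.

outcome vector order: (P1.r0,P1.r1)
SC (3): (0,0), (0,1), (1,1)
TSO (3): (0,0), (0,1), (1,1)
PSO (4): (0,0), (0,1), (1,0), (1,1)
target (0,1) ∈ {SC,TSO,PSO}

SC:yes TSO:yes PSO:yes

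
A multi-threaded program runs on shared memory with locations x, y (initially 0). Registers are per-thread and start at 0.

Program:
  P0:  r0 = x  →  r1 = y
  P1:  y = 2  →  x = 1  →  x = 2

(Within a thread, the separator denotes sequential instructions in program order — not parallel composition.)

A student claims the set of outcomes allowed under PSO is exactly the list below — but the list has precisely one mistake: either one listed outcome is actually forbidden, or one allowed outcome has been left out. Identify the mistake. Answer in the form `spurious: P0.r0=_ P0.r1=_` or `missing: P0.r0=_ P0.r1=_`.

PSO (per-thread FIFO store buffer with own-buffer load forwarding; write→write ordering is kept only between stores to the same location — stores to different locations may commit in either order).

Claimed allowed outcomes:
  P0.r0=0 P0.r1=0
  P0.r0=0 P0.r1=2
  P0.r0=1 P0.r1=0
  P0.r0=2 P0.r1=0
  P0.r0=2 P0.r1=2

outcome vector order: (P0.r0,P0.r1)
PSO (6): 0/0, 0/2, 1/0, 1/2, 2/0, 2/2
PSO∖claimed = {1/2}

missing: P0.r0=1 P0.r1=2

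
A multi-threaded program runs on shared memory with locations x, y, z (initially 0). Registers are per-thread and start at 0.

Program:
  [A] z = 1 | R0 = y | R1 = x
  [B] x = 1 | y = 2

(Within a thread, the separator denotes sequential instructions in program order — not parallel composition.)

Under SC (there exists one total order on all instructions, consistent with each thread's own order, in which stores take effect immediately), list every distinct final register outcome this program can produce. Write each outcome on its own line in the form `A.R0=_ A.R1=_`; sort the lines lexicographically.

outcome vector order: (A.R0,A.R1)
|SC outcomes| = 3

A.R0=0 A.R1=0
A.R0=0 A.R1=1
A.R0=2 A.R1=1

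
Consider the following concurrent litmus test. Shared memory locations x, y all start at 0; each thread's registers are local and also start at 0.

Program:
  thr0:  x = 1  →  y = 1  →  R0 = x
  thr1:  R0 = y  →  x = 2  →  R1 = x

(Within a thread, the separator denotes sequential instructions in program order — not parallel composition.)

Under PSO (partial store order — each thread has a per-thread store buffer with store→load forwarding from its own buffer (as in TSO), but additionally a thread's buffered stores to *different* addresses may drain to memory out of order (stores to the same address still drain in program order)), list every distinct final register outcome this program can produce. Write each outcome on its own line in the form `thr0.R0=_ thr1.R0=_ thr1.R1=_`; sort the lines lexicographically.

outcome vector order: (thr0.R0,thr1.R0,thr1.R1)
|PSO outcomes| = 6

thr0.R0=1 thr1.R0=0 thr1.R1=1
thr0.R0=1 thr1.R0=0 thr1.R1=2
thr0.R0=1 thr1.R0=1 thr1.R1=1
thr0.R0=1 thr1.R0=1 thr1.R1=2
thr0.R0=2 thr1.R0=0 thr1.R1=2
thr0.R0=2 thr1.R0=1 thr1.R1=2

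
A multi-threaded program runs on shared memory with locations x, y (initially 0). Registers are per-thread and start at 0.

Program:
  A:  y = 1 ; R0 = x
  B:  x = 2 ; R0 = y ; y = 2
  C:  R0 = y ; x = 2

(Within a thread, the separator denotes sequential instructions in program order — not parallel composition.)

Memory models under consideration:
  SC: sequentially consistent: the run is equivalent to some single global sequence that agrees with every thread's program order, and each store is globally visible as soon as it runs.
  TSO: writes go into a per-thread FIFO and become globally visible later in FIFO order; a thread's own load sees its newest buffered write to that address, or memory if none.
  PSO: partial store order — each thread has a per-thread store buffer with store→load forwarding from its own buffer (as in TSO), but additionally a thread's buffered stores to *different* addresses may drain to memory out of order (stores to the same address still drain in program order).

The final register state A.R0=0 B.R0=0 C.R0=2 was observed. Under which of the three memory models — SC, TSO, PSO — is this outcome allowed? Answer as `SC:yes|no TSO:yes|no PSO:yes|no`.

SC:no TSO:yes PSO:yes

outcome vector order: (A.R0,B.R0,C.R0)
[SC] allowed = {0/1/0 0/1/1 0/1/2 2/0/0 2/0/1 2/0/2 2/1/0 2/1/1 2/1/2}
[TSO] allowed = {0/0/0 0/0/1 0/0/2 0/1/0 0/1/1 0/1/2 2/0/0 2/0/1 2/0/2 2/1/0 2/1/1 2/1/2}
[PSO] allowed = {0/0/0 0/0/1 0/0/2 0/1/0 0/1/1 0/1/2 2/0/0 2/0/1 2/0/2 2/1/0 2/1/1 2/1/2}
target 0/0/2 ∈ {TSO,PSO}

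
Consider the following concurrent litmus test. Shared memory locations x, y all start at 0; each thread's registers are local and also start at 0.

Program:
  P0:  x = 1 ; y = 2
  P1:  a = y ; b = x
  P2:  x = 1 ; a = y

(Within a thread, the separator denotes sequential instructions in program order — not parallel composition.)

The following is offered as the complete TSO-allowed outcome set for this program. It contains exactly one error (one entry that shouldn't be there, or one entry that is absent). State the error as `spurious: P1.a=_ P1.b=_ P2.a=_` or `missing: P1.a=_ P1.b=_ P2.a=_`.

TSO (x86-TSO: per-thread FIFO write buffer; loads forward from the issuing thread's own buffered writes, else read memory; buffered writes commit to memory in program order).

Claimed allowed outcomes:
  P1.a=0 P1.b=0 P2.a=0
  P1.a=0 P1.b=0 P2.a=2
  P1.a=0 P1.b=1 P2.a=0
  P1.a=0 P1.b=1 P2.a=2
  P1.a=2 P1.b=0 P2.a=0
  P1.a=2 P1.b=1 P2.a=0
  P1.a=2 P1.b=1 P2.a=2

outcome vector order: (P1.a,P1.b,P2.a)
[TSO] allowed = {(0,0,0), (0,0,2), (0,1,0), (0,1,2), (2,1,0), (2,1,2)}
claimed∖TSO = {(2,0,0)}

spurious: P1.a=2 P1.b=0 P2.a=0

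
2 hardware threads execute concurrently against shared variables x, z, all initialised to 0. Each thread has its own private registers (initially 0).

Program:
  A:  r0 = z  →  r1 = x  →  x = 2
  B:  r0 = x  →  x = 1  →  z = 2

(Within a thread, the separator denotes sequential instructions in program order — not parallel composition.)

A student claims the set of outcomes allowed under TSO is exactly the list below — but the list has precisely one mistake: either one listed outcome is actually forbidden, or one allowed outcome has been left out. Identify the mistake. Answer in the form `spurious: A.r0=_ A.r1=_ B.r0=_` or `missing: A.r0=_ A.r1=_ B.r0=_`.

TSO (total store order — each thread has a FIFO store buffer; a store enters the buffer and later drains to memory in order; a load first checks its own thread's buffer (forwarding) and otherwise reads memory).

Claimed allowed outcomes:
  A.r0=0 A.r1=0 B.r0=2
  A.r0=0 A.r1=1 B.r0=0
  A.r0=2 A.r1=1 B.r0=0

outcome vector order: (A.r0,A.r1,B.r0)
under TSO → (0,0,0) (0,0,2) (0,1,0) (2,1,0)
TSO∖claimed = {(0,0,0)}

missing: A.r0=0 A.r1=0 B.r0=0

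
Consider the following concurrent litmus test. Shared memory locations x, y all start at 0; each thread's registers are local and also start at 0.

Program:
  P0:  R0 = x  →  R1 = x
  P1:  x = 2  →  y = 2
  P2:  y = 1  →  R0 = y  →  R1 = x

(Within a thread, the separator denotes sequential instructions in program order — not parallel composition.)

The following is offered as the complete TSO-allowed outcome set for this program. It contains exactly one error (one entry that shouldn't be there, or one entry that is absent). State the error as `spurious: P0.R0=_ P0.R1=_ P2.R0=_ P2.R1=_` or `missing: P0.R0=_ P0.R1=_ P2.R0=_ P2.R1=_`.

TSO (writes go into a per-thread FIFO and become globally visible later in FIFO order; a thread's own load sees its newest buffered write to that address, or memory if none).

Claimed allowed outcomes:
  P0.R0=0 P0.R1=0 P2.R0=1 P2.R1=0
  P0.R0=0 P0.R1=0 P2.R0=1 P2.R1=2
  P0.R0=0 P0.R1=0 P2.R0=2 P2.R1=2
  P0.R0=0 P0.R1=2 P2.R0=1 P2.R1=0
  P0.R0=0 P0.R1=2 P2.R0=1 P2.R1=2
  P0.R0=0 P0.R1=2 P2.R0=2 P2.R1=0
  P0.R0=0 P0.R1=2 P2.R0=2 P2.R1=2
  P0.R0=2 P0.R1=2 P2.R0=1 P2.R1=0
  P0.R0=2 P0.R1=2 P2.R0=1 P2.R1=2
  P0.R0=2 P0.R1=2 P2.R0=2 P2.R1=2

spurious: P0.R0=0 P0.R1=2 P2.R0=2 P2.R1=0

outcome vector order: (P0.R0,P0.R1,P2.R0,P2.R1)
TSO: 9 outcomes — {(0,0,1,0), (0,0,1,2), (0,0,2,2), (0,2,1,0), (0,2,1,2), (0,2,2,2), (2,2,1,0), (2,2,1,2), (2,2,2,2)}
claimed∖TSO = {(0,2,2,0)}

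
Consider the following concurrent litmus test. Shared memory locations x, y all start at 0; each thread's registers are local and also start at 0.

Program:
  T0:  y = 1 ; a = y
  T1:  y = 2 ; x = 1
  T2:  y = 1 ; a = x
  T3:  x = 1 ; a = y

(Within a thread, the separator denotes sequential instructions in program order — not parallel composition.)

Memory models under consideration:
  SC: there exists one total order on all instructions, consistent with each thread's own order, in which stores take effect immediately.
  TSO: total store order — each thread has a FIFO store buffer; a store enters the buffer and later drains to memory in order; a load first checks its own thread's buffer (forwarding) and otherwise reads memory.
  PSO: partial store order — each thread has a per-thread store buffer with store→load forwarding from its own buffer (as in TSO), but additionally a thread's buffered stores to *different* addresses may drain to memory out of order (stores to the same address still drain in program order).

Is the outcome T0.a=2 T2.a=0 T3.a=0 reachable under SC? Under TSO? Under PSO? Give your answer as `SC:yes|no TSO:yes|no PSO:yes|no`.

SC:no TSO:yes PSO:yes

outcome vector order: (T0.a,T2.a,T3.a)
SC (10): 101 102 110 111 112 201 202 210 211 212
TSO (12): 100 101 102 110 111 112 200 201 202 210 211 212
PSO (12): 100 101 102 110 111 112 200 201 202 210 211 212
target 200 ∈ {TSO,PSO}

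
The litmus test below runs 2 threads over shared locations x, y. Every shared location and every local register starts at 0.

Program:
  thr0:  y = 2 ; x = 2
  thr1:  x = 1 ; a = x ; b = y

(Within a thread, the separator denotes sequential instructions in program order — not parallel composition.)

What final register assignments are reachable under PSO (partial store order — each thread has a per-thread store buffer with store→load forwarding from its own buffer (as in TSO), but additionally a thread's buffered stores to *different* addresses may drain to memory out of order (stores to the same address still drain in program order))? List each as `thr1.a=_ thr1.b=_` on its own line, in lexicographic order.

outcome vector order: (thr1.a,thr1.b)
|PSO outcomes| = 4

thr1.a=1 thr1.b=0
thr1.a=1 thr1.b=2
thr1.a=2 thr1.b=0
thr1.a=2 thr1.b=2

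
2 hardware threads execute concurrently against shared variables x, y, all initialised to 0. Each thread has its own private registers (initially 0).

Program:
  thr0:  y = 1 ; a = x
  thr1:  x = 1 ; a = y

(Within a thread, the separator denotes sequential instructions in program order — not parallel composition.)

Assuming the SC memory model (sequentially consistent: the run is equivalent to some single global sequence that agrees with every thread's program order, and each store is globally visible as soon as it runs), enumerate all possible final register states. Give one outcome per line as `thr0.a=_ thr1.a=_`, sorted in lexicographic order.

thr0.a=0 thr1.a=1
thr0.a=1 thr1.a=0
thr0.a=1 thr1.a=1

outcome vector order: (thr0.a,thr1.a)
|SC outcomes| = 3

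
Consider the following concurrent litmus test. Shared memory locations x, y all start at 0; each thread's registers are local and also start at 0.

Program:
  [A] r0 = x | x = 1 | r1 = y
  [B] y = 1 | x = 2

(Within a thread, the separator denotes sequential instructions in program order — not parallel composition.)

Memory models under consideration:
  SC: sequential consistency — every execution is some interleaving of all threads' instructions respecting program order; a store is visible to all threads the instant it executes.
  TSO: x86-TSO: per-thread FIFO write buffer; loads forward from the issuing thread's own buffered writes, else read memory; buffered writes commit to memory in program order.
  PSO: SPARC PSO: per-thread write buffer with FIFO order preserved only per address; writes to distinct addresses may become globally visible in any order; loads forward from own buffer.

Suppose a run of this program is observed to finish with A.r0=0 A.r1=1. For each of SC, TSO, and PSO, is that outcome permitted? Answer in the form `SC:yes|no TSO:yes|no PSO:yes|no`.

outcome vector order: (A.r0,A.r1)
SC: 3 outcomes — {(0,0) (0,1) (2,1)}
TSO: 3 outcomes — {(0,0) (0,1) (2,1)}
PSO: 4 outcomes — {(0,0) (0,1) (2,0) (2,1)}
target (0,1) ∈ {SC,TSO,PSO}

SC:yes TSO:yes PSO:yes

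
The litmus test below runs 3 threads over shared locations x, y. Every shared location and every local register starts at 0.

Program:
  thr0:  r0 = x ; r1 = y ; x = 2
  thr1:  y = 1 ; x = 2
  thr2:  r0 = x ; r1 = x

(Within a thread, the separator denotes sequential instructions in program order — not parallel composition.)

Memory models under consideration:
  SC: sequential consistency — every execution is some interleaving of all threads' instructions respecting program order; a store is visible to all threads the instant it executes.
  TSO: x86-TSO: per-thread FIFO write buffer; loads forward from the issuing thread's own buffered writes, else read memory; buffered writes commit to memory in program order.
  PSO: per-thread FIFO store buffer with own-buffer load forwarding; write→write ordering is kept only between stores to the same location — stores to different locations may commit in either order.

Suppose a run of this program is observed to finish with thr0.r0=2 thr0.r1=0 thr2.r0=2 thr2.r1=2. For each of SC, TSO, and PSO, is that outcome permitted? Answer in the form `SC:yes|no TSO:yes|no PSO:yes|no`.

SC:no TSO:no PSO:yes

outcome vector order: (thr0.r0,thr0.r1,thr2.r0,thr2.r1)
SC (9): (0,0,0,0) (0,0,0,2) (0,0,2,2) (0,1,0,0) (0,1,0,2) (0,1,2,2) (2,1,0,0) (2,1,0,2) (2,1,2,2)
TSO (9): (0,0,0,0) (0,0,0,2) (0,0,2,2) (0,1,0,0) (0,1,0,2) (0,1,2,2) (2,1,0,0) (2,1,0,2) (2,1,2,2)
PSO (12): (0,0,0,0) (0,0,0,2) (0,0,2,2) (0,1,0,0) (0,1,0,2) (0,1,2,2) (2,0,0,0) (2,0,0,2) (2,0,2,2) (2,1,0,0) (2,1,0,2) (2,1,2,2)
target (2,0,2,2) ∈ {PSO}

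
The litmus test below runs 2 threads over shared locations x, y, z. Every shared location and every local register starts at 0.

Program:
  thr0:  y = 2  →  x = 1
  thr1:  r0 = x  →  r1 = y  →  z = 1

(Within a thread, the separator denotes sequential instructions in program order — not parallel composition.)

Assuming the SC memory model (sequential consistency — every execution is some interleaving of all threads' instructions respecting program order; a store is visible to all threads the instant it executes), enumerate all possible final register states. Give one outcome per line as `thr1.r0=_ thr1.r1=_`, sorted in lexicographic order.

outcome vector order: (thr1.r0,thr1.r1)
|SC outcomes| = 3

thr1.r0=0 thr1.r1=0
thr1.r0=0 thr1.r1=2
thr1.r0=1 thr1.r1=2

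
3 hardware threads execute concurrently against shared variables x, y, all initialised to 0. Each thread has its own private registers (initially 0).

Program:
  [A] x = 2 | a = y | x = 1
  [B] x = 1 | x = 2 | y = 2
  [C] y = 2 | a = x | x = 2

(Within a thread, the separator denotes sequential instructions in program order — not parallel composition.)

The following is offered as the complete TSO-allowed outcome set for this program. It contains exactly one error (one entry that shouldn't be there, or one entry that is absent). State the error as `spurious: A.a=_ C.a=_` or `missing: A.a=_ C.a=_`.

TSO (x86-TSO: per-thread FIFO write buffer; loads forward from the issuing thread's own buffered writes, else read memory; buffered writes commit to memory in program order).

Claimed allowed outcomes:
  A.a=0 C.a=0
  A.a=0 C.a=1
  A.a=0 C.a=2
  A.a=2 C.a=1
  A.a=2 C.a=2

outcome vector order: (A.a,C.a)
[TSO] allowed = {(0,0) (0,1) (0,2) (2,0) (2,1) (2,2)}
TSO∖claimed = {(2,0)}

missing: A.a=2 C.a=0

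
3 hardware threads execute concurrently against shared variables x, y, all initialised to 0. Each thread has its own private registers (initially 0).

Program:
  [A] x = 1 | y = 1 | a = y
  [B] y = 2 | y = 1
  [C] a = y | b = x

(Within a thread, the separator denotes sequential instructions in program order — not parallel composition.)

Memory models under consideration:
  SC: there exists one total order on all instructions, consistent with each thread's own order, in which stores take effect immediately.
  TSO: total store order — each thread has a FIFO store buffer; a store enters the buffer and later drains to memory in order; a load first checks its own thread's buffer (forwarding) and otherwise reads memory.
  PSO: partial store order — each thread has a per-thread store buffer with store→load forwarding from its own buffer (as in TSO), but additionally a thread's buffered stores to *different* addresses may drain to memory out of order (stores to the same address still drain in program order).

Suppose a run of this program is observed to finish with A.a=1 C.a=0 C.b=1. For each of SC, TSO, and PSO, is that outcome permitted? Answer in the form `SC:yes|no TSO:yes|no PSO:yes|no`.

SC:yes TSO:yes PSO:yes

outcome vector order: (A.a,C.a,C.b)
[SC] allowed = {<1 0 0>; <1 0 1>; <1 1 0>; <1 1 1>; <1 2 0>; <1 2 1>; <2 0 0>; <2 0 1>; <2 1 1>; <2 2 1>}
[TSO] allowed = {<1 0 0>; <1 0 1>; <1 1 0>; <1 1 1>; <1 2 0>; <1 2 1>; <2 0 0>; <2 0 1>; <2 1 1>; <2 2 1>}
[PSO] allowed = {<1 0 0>; <1 0 1>; <1 1 0>; <1 1 1>; <1 2 0>; <1 2 1>; <2 0 0>; <2 0 1>; <2 1 0>; <2 1 1>; <2 2 0>; <2 2 1>}
target <1 0 1> ∈ {SC,TSO,PSO}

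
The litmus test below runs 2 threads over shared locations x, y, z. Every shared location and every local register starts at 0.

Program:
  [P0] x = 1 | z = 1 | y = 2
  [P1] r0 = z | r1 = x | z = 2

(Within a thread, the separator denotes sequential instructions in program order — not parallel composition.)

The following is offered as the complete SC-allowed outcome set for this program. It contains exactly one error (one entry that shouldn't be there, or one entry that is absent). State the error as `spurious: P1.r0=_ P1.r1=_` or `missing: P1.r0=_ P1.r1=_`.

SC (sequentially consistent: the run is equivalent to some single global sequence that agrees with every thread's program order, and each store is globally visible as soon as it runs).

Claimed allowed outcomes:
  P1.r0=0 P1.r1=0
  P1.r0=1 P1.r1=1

missing: P1.r0=0 P1.r1=1

outcome vector order: (P1.r0,P1.r1)
SC: 3 outcomes — {00 01 11}
SC∖claimed = {01}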